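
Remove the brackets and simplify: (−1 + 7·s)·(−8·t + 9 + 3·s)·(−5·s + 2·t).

(−1 + 7·s)·(−8·t + 9 + 3·s)·(−5·s + 2·t)
= (8·t − 9 − 3·s − 56·s·t + 63·s + 21·s^2)·(−5·s + 2·t)    [distributive law]
= (8·t − 9 + 60·s − 56·s·t + 21·s^2)·(−5·s + 2·t)    [combine like terms]
= −40·s·t + 16·t^2 + 45·s − 18·t − 300·s^2 + 120·s·t + 280·s^2·t − 112·s·t^2 − 105·s^3 + 42·s^2·t    [distributive law]
= 80·s·t + 16·t^2 + 45·s − 18·t − 300·s^2 + 322·s^2·t − 112·s·t^2 − 105·s^3    [combine like terms]

80·s·t + 16·t^2 + 45·s − 18·t − 300·s^2 + 322·s^2·t − 112·s·t^2 − 105·s^3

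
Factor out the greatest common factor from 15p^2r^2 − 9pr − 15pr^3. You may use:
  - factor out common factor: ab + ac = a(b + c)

3pr(5pr − 3 − 5r^2)

15p^2r^2 − 9pr − 15pr^3
= 3(5p^2r^2 − 3pr − 5pr^3)    [factor out 3]
= 3pr(5pr − 3 − 5r^2)    [factor out pr]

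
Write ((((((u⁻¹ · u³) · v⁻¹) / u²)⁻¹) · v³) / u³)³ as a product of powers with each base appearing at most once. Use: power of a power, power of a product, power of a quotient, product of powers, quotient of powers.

((((((u⁻¹ · u³) · v⁻¹) / u²)⁻¹) · v³) / u³)³
= ((((((u⁻¹ · u³) · v⁻¹) / u²)⁻¹) · v³)³) / ((u³)³)    [power of a quotient]
= ((((((u⁻¹ · u³) · v⁻¹) / u²)⁻¹)³) · ((v³)³)) / ((u³)³)    [power of a product]
= (((((u⁻¹ · u³) · v⁻¹) / u²)⁻³) · ((v³)³)) / ((u³)³)    [power of a power]
= (((((u⁻¹ · u³) · v⁻¹)⁻³) / ((u²)⁻³)) · ((v³)³)) / ((u³)³)    [power of a quotient]
= (((((u⁻¹ · u³)⁻³) · ((v⁻¹)⁻³)) / ((u²)⁻³)) · ((v³)³)) / ((u³)³)    [power of a product]
= ((((((u⁻¹)⁻³) · ((u³)⁻³)) · ((v⁻¹)⁻³)) / ((u²)⁻³)) · ((v³)³)) / ((u³)³)    [power of a product]
= ((((u³ · ((u³)⁻³)) · ((v⁻¹)⁻³)) / ((u²)⁻³)) · ((v³)³)) / ((u³)³)    [power of a power]
= ((((u³ · u⁻⁹) · ((v⁻¹)⁻³)) / ((u²)⁻³)) · ((v³)³)) / ((u³)³)    [power of a power]
= (((u⁻⁶ · ((v⁻¹)⁻³)) / ((u²)⁻³)) · ((v³)³)) / ((u³)³)    [product of powers]
= (((u⁻⁶ · v³) / ((u²)⁻³)) · ((v³)³)) / ((u³)³)    [power of a power]
= (((u⁻⁶ · v³) / u⁻⁶) · ((v³)³)) / ((u³)³)    [power of a power]
= (((u⁻⁶ · v³) / u⁻⁶) · v⁹) / ((u³)³)    [power of a power]
= (((u⁻⁶ · v³) / u⁻⁶) · v⁹) / u⁹    [power of a power]
= u⁻⁹v¹²    [quotient of powers; product of powers]

u⁻⁹v¹²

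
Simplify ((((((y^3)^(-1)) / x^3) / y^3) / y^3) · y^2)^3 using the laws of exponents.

((((((y^3)^(-1)) / x^3) / y^3) / y^3) · y^2)^3
= ((((((y^3)^(-1)) / x^3) / y^3) / y^3)^3) · ((y^2)^3)    [power of a product]
= ((((((y^3)^(-1)) / x^3) / y^3)^3) / ((y^3)^3)) · ((y^2)^3)    [power of a quotient]
= ((((((y^3)^(-1)) / x^3)^3) / ((y^3)^3)) / ((y^3)^3)) · ((y^2)^3)    [power of a quotient]
= ((((((y^3)^(-1))^3) / ((x^3)^3)) / ((y^3)^3)) / ((y^3)^3)) · ((y^2)^3)    [power of a quotient]
= (((((y^3)^(-3)) / ((x^3)^3)) / ((y^3)^3)) / ((y^3)^3)) · ((y^2)^3)    [power of a power]
= ((((y^(-9)) / ((x^3)^3)) / ((y^3)^3)) / ((y^3)^3)) · ((y^2)^3)    [power of a power]
= (((y^(-9) / x^9) / ((y^3)^3)) / ((y^3)^3)) · ((y^2)^3)    [power of a power]
= (((y^(-9) / x^9) / y^9) / ((y^3)^3)) · ((y^2)^3)    [power of a power]
= (((y^(-9) / x^9) / y^9) / y^9) · ((y^2)^3)    [power of a power]
= (((y^(-9) / x^9) / y^9) / y^9) · y^6    [power of a power]
= x^(-9)·y^(-21)    [quotient of powers; product of powers]

x^(-9)·y^(-21)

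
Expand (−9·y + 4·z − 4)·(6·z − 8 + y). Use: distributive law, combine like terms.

(−9·y + 4·z − 4)·(6·z − 8 + y)
= −54·y·z + 72·y − 9·y^2 + 24·z^2 − 32·z + 4·y·z − 24·z + 32 − 4·y    [distributive law]
= −50·y·z + 68·y − 9·y^2 + 24·z^2 − 56·z + 32    [combine like terms]

−50·y·z + 68·y − 9·y^2 + 24·z^2 − 56·z + 32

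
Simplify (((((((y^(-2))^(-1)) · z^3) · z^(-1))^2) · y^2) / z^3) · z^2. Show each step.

(((((((y^(-2))^(-1)) · z^3) · z^(-1))^2) · y^2) / z^3) · z^2
= (((((((y^(-2))^(-1)) · z^3)^2) · ((z^(-1))^2)) · y^2) / z^3) · z^2    [power of a product]
= (((((((y^(-2))^(-1))^2) · ((z^3)^2)) · ((z^(-1))^2)) · y^2) / z^3) · z^2    [power of a product]
= ((((((y^(-2))^(-2)) · ((z^3)^2)) · ((z^(-1))^2)) · y^2) / z^3) · z^2    [power of a power]
= ((((y^4 · ((z^3)^2)) · ((z^(-1))^2)) · y^2) / z^3) · z^2    [power of a power]
= ((((y^4 · z^6) · ((z^(-1))^2)) · y^2) / z^3) · z^2    [power of a power]
= ((((y^4 · z^6) · z^(-2)) · y^2) / z^3) · z^2    [power of a power]
= y^6·z^3    [quotient of powers; product of powers]

y^6·z^3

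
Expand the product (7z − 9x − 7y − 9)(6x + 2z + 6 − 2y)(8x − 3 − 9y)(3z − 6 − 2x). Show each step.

(7z − 9x − 7y − 9)(6x + 2z + 6 − 2y)(8x − 3 − 9y)(3z − 6 − 2x)
= (42xz + 14z^2 + 42z − 14yz − 54x^2 − 18xz − 54x + 18xy − 42xy − 14yz − 42y + 14y^2 − 54x − 18z − 54 + 18y)(8x − 3 − 9y)(3z − 6 − 2x)    [distributive law]
= (24xz + 14z^2 + 24z − 28yz − 54x^2 − 108x − 24xy − 24y + 14y^2 − 54)(8x − 3 − 9y)(3z − 6 − 2x)    [combine like terms]
= (192x^2z − 72xz − 216xyz + 112xz^2 − 42z^2 − 126yz^2 + 192xz − 72z − 216yz − 224xyz + 84yz + 252y^2z − 432x^3 + 162x^2 + 486x^2y − 864x^2 + 324x + 972xy − 192x^2y + 72xy + 216xy^2 − 192xy + 72y + 216y^2 + 112xy^2 − 42y^2 − 126y^3 − 432x + 162 + 486y)(3z − 6 − 2x)    [distributive law]
= (192x^2z + 120xz − 440xyz + 112xz^2 − 42z^2 − 126yz^2 − 72z − 132yz + 252y^2z − 432x^3 − 702x^2 + 294x^2y − 108x + 852xy + 328xy^2 + 558y + 174y^2 − 126y^3 + 162)(3z − 6 − 2x)    [combine like terms]
= 576x^2z^2 − 1152x^2z − 384x^3z + 360xz^2 − 720xz − 240x^2z − 1320xyz^2 + 2640xyz + 880x^2yz + 336xz^3 − 672xz^2 − 224x^2z^2 − 126z^3 + 252z^2 + 84xz^2 − 378yz^3 + 756yz^2 + 252xyz^2 − 216z^2 + 432z + 144xz − 396yz^2 + 792yz + 264xyz + 756y^2z^2 − 1512y^2z − 504xy^2z − 1296x^3z + 2592x^3 + 864x^4 − 2106x^2z + 4212x^2 + 1404x^3 + 882x^2yz − 1764x^2y − 588x^3y − 324xz + 648x + 216x^2 + 2556xyz − 5112xy − 1704x^2y + 984xy^2z − 1968xy^2 − 656x^2y^2 + 1674yz − 3348y − 1116xy + 522y^2z − 1044y^2 − 348xy^2 − 378y^3z + 756y^3 + 252xy^3 + 486z − 972 − 324x    [distributive law]
= 352x^2z^2 − 3498x^2z − 1680x^3z − 228xz^2 − 900xz − 1068xyz^2 + 5460xyz + 1762x^2yz + 336xz^3 − 126z^3 + 36z^2 − 378yz^3 + 360yz^2 + 918z + 2466yz + 756y^2z^2 − 990y^2z + 480xy^2z + 3996x^3 + 864x^4 + 4428x^2 − 3468x^2y − 588x^3y + 324x − 6228xy − 2316xy^2 − 656x^2y^2 − 3348y − 1044y^2 − 378y^3z + 756y^3 + 252xy^3 − 972    [combine like terms]

352x^2z^2 − 3498x^2z − 1680x^3z − 228xz^2 − 900xz − 1068xyz^2 + 5460xyz + 1762x^2yz + 336xz^3 − 126z^3 + 36z^2 − 378yz^3 + 360yz^2 + 918z + 2466yz + 756y^2z^2 − 990y^2z + 480xy^2z + 3996x^3 + 864x^4 + 4428x^2 − 3468x^2y − 588x^3y + 324x − 6228xy − 2316xy^2 − 656x^2y^2 − 3348y − 1044y^2 − 378y^3z + 756y^3 + 252xy^3 − 972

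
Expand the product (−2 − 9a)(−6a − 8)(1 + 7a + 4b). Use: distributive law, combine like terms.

(−2 − 9a)(−6a − 8)(1 + 7a + 4b)
= (12a + 16 + 54a^2 + 72a)(1 + 7a + 4b)    [distributive law]
= (84a + 16 + 54a^2)(1 + 7a + 4b)    [combine like terms]
= 84a + 588a^2 + 336ab + 16 + 112a + 64b + 54a^2 + 378a^3 + 216a^2b    [distributive law]
= 196a + 642a^2 + 336ab + 16 + 64b + 378a^3 + 216a^2b    [combine like terms]

196a + 642a^2 + 336ab + 16 + 64b + 378a^3 + 216a^2b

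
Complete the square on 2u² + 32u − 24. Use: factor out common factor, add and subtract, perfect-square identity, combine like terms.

2(u + 8)² − 152

2u² + 32u − 24
= 2(u² + 16u) − 24    [factor out 2 from the u-terms]
= 2(u² + 16u + 64 − 64) − 24    [add and subtract 64 inside the bracket]
= 2(u + 8)² − 128 − 24    [perfect-square identity]
= 2(u + 8)² − 152    [combine constants]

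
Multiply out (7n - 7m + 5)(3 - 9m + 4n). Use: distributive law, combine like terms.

(7n - 7m + 5)(3 - 9m + 4n)
= 21n - 63mn + 28n² - 21m + 63m² - 28mn + 15 - 45m + 20n    [distributive law]
= 41n - 91mn + 28n² - 66m + 63m² + 15    [combine like terms]

41n - 91mn + 28n² - 66m + 63m² + 15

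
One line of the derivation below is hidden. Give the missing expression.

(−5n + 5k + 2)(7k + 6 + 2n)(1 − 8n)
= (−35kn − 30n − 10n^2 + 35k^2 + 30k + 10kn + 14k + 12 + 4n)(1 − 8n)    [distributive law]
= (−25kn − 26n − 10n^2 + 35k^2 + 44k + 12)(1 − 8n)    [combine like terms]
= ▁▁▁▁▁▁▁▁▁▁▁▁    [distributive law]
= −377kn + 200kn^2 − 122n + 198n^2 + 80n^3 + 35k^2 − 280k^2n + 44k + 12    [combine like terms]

By distributive law:

−25kn + 200kn^2 − 26n + 208n^2 − 10n^2 + 80n^3 + 35k^2 − 280k^2n + 44k − 352kn + 12 − 96n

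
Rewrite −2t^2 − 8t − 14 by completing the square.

−2t^2 − 8t − 14
= −2(t^2 + 4t) − 14    [factor out -2 from the t-terms]
= −2(t^2 + 4t + 4 − 4) − 14    [add and subtract 4 inside the bracket]
= −2(t + 2)^2 + 8 − 14    [perfect-square identity]
= −2(t + 2)^2 − 6    [combine constants]

−2(t + 2)^2 − 6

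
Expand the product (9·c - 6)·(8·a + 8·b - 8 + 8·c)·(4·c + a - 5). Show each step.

(9·c - 6)·(8·a + 8·b - 8 + 8·c)·(4·c + a - 5)
= (72·a·c + 72·b·c - 72·c + 72·c² - 48·a - 48·b + 48 - 48·c)·(4·c + a - 5)    [distributive law]
= (72·a·c + 72·b·c - 120·c + 72·c² - 48·a - 48·b + 48)·(4·c + a - 5)    [combine like terms]
= 288·a·c² + 72·a²·c - 360·a·c + 288·b·c² + 72·a·b·c - 360·b·c - 480·c² - 120·a·c + 600·c + 288·c³ + 72·a·c² - 360·c² - 192·a·c - 48·a² + 240·a - 192·b·c - 48·a·b + 240·b + 192·c + 48·a - 240    [distributive law]
= 360·a·c² + 72·a²·c - 672·a·c + 288·b·c² + 72·a·b·c - 552·b·c - 840·c² + 792·c + 288·c³ - 48·a² + 288·a - 48·a·b + 240·b - 240    [combine like terms]

360·a·c² + 72·a²·c - 672·a·c + 288·b·c² + 72·a·b·c - 552·b·c - 840·c² + 792·c + 288·c³ - 48·a² + 288·a - 48·a·b + 240·b - 240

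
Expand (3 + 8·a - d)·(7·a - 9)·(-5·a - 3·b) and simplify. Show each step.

(3 + 8·a - d)·(7·a - 9)·(-5·a - 3·b)
= (21·a - 27 + 56·a² - 72·a - 7·a·d + 9·d)·(-5·a - 3·b)    [distributive law]
= (-51·a - 27 + 56·a² - 7·a·d + 9·d)·(-5·a - 3·b)    [combine like terms]
= 255·a² + 153·a·b + 135·a + 81·b - 280·a³ - 168·a²·b + 35·a²·d + 21·a·b·d - 45·a·d - 27·b·d    [distributive law]

255·a² + 153·a·b + 135·a + 81·b - 280·a³ - 168·a²·b + 35·a²·d + 21·a·b·d - 45·a·d - 27·b·d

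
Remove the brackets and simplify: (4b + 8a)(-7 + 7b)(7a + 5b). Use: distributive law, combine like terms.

-476ab - 140b^2 + 476ab^2 + 140b^3 - 392a^2 + 392a^2b

(4b + 8a)(-7 + 7b)(7a + 5b)
= (-28b + 28b^2 - 56a + 56ab)(7a + 5b)    [distributive law]
= -196ab - 140b^2 + 196ab^2 + 140b^3 - 392a^2 - 280ab + 392a^2b + 280ab^2    [distributive law]
= -476ab - 140b^2 + 476ab^2 + 140b^3 - 392a^2 + 392a^2b    [combine like terms]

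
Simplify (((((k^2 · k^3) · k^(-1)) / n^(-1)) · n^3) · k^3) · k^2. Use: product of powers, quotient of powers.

(((((k^2 · k^3) · k^(-1)) / n^(-1)) · n^3) · k^3) · k^2
= ((((k^5 · k^(-1)) / n^(-1)) · n^3) · k^3) · k^2    [product of powers]
= (((k^4 / n^(-1)) · n^3) · k^3) · k^2    [product of powers]
= k^9n^4    [quotient of powers; product of powers]

k^9n^4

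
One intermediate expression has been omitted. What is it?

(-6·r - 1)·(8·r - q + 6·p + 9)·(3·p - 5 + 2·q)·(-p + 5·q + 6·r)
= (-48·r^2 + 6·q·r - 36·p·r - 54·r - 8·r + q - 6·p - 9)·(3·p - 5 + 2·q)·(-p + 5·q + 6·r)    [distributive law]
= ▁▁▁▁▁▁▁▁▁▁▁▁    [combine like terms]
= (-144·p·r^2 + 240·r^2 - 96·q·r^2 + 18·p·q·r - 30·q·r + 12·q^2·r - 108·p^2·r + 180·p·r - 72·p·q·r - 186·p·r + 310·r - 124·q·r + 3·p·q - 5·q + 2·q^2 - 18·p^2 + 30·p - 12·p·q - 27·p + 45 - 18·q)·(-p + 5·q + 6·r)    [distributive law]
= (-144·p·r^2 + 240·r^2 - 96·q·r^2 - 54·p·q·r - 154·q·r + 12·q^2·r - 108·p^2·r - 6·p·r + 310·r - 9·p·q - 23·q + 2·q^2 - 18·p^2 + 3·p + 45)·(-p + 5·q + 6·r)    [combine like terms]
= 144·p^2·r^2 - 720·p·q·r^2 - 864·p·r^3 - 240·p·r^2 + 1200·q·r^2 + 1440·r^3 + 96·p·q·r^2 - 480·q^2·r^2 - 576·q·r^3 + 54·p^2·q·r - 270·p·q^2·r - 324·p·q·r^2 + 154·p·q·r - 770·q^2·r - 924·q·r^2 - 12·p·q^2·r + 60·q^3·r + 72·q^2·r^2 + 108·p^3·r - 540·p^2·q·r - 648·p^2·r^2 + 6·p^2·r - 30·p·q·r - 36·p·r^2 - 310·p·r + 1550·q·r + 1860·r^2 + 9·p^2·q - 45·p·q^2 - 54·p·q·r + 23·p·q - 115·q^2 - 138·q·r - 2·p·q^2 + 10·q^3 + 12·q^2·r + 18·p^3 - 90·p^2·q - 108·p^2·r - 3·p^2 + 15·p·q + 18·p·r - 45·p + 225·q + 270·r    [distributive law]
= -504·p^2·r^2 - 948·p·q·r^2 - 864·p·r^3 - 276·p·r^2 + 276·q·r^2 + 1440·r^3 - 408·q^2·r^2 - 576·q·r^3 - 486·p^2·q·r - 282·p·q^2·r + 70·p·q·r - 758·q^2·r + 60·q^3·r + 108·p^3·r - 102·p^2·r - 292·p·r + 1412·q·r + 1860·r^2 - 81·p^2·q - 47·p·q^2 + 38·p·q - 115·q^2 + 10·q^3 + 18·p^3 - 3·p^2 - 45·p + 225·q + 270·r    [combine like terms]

After combine like terms, the bracketed line is:

(-48·r^2 + 6·q·r - 36·p·r - 62·r + q - 6·p - 9)·(3·p - 5 + 2·q)·(-p + 5·q + 6·r)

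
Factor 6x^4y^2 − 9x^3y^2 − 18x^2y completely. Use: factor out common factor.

6x^4y^2 − 9x^3y^2 − 18x^2y
= 3(2x^4y^2 − 3x^3y^2 − 6x^2y)    [factor out 3]
= 3x^2y(2x^2y − 3xy − 6)    [factor out x^2y]

3x^2y(2x^2y − 3xy − 6)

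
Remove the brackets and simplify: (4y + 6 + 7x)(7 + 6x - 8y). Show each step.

-20y - 32xy - 32y² + 42 + 85x + 42x²

(4y + 6 + 7x)(7 + 6x - 8y)
= 28y + 24xy - 32y² + 42 + 36x - 48y + 49x + 42x² - 56xy    [distributive law]
= -20y - 32xy - 32y² + 42 + 85x + 42x²    [combine like terms]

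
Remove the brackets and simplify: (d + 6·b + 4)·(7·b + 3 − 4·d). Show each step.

(d + 6·b + 4)·(7·b + 3 − 4·d)
= 7·b·d + 3·d − 4·d² + 42·b² + 18·b − 24·b·d + 28·b + 12 − 16·d    [distributive law]
= −17·b·d − 13·d − 4·d² + 42·b² + 46·b + 12    [combine like terms]

−17·b·d − 13·d − 4·d² + 42·b² + 46·b + 12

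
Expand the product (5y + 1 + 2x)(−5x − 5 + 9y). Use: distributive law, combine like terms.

−7xy − 16y + 45y^2 − 15x − 5 − 10x^2

(5y + 1 + 2x)(−5x − 5 + 9y)
= −25xy − 25y + 45y^2 − 5x − 5 + 9y − 10x^2 − 10x + 18xy    [distributive law]
= −7xy − 16y + 45y^2 − 15x − 5 − 10x^2    [combine like terms]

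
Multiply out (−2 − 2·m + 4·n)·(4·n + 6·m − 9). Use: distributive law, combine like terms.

−44·n + 6·m + 18 + 16·m·n − 12·m^2 + 16·n^2

(−2 − 2·m + 4·n)·(4·n + 6·m − 9)
= −8·n − 12·m + 18 − 8·m·n − 12·m^2 + 18·m + 16·n^2 + 24·m·n − 36·n    [distributive law]
= −44·n + 6·m + 18 + 16·m·n − 12·m^2 + 16·n^2    [combine like terms]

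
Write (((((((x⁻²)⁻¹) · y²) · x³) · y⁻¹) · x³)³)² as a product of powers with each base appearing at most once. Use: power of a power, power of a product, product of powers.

(((((((x⁻²)⁻¹) · y²) · x³) · y⁻¹) · x³)³)²
= ((((((x⁻²)⁻¹) · y²) · x³) · y⁻¹) · x³)⁶    [power of a power]
= ((((((x⁻²)⁻¹) · y²) · x³) · y⁻¹)⁶) · ((x³)⁶)    [power of a product]
= ((((((x⁻²)⁻¹) · y²) · x³)⁶) · ((y⁻¹)⁶)) · ((x³)⁶)    [power of a product]
= ((((((x⁻²)⁻¹) · y²)⁶) · ((x³)⁶)) · ((y⁻¹)⁶)) · ((x³)⁶)    [power of a product]
= ((((((x⁻²)⁻¹)⁶) · ((y²)⁶)) · ((x³)⁶)) · ((y⁻¹)⁶)) · ((x³)⁶)    [power of a product]
= (((((x⁻²)⁻⁶) · ((y²)⁶)) · ((x³)⁶)) · ((y⁻¹)⁶)) · ((x³)⁶)    [power of a power]
= (((x¹² · ((y²)⁶)) · ((x³)⁶)) · ((y⁻¹)⁶)) · ((x³)⁶)    [power of a power]
= (((x¹² · y¹²) · ((x³)⁶)) · ((y⁻¹)⁶)) · ((x³)⁶)    [power of a power]
= (((x¹² · y¹²) · x¹⁸) · ((y⁻¹)⁶)) · ((x³)⁶)    [power of a power]
= (((x¹² · y¹²) · x¹⁸) · y⁻⁶) · ((x³)⁶)    [power of a power]
= (((x¹² · y¹²) · x¹⁸) · y⁻⁶) · x¹⁸    [power of a power]
= x⁴⁸y⁶    [product of powers]

x⁴⁸y⁶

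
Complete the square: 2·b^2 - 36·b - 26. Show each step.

2(b - 9)^2 - 188

2·b^2 - 36·b - 26
= 2(b^2 - 18·b) - 26    [factor out 2 from the b-terms]
= 2(b^2 - 18·b + 81 - 81) - 26    [add and subtract 81 inside the bracket]
= 2(b - 9)^2 - 162 - 26    [perfect-square identity]
= 2(b - 9)^2 - 188    [combine constants]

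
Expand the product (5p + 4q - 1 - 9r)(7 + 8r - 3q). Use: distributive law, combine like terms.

35p + 40pr - 15pq + 31q + 59qr - 12q^2 - 7 - 71r - 72r^2

(5p + 4q - 1 - 9r)(7 + 8r - 3q)
= 35p + 40pr - 15pq + 28q + 32qr - 12q^2 - 7 - 8r + 3q - 63r - 72r^2 + 27qr    [distributive law]
= 35p + 40pr - 15pq + 31q + 59qr - 12q^2 - 7 - 71r - 72r^2    [combine like terms]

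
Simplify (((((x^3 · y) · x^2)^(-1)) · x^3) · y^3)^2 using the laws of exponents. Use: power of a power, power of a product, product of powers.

x^(-4)y^4

(((((x^3 · y) · x^2)^(-1)) · x^3) · y^3)^2
= (((((x^3 · y) · x^2)^(-1)) · x^3)^2) · ((y^3)^2)    [power of a product]
= (((((x^3 · y) · x^2)^(-1))^2) · ((x^3)^2)) · ((y^3)^2)    [power of a product]
= ((((x^3 · y) · x^2)^(-2)) · ((x^3)^2)) · ((y^3)^2)    [power of a power]
= ((((x^3 · y)^(-2)) · ((x^2)^(-2))) · ((x^3)^2)) · ((y^3)^2)    [power of a product]
= (((((x^3)^(-2)) · (y^(-2))) · ((x^2)^(-2))) · ((x^3)^2)) · ((y^3)^2)    [power of a product]
= (((x^(-6) · (y^(-2))) · ((x^2)^(-2))) · ((x^3)^2)) · ((y^3)^2)    [power of a power]
= (((x^(-6) · y^(-2)) · x^(-4)) · ((x^3)^2)) · ((y^3)^2)    [power of a power]
= (((x^(-6) · y^(-2)) · x^(-4)) · x^6) · ((y^3)^2)    [power of a power]
= (((x^(-6) · y^(-2)) · x^(-4)) · x^6) · y^6    [power of a power]
= x^(-4)y^4    [product of powers]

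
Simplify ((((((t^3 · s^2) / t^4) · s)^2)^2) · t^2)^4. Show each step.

((((((t^3 · s^2) / t^4) · s)^2)^2) · t^2)^4
= ((((((t^3 · s^2) / t^4) · s)^2)^2)^4) · ((t^2)^4)    [power of a product]
= (((((t^3 · s^2) / t^4) · s)^2)^8) · ((t^2)^4)    [power of a power]
= ((((t^3 · s^2) / t^4) · s)^16) · ((t^2)^4)    [power of a power]
= ((((t^3 · s^2) / t^4)^16) · (s^16)) · ((t^2)^4)    [power of a product]
= ((((t^3 · s^2)^16) / ((t^4)^16)) · (s^16)) · ((t^2)^4)    [power of a quotient]
= (((((t^3)^16) · ((s^2)^16)) / ((t^4)^16)) · (s^16)) · ((t^2)^4)    [power of a product]
= (((t^48 · ((s^2)^16)) / ((t^4)^16)) · (s^16)) · ((t^2)^4)    [power of a power]
= (((t^48 · s^32) / ((t^4)^16)) · (s^16)) · ((t^2)^4)    [power of a power]
= (((t^48 · s^32) / t^64) · (s^16)) · ((t^2)^4)    [power of a power]
= (((t^48 · s^32) / t^64) · s^16) · t^8    [power of a power]
= s^48t^(-8)    [quotient of powers; product of powers]

s^48t^(-8)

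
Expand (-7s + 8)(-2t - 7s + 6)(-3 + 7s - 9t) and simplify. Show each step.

728st - 343s^2t - 126st^2 - 833s^2 + 343s^3 + 630s - 384t + 144t^2 - 144

(-7s + 8)(-2t - 7s + 6)(-3 + 7s - 9t)
= (14st + 49s^2 - 42s - 16t - 56s + 48)(-3 + 7s - 9t)    [distributive law]
= (14st + 49s^2 - 98s - 16t + 48)(-3 + 7s - 9t)    [combine like terms]
= -42st + 98s^2t - 126st^2 - 147s^2 + 343s^3 - 441s^2t + 294s - 686s^2 + 882st + 48t - 112st + 144t^2 - 144 + 336s - 432t    [distributive law]
= 728st - 343s^2t - 126st^2 - 833s^2 + 343s^3 + 630s - 384t + 144t^2 - 144    [combine like terms]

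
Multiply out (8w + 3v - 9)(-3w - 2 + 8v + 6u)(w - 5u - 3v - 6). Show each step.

(8w + 3v - 9)(-3w - 2 + 8v + 6u)(w - 5u - 3v - 6)
= (-24w^2 - 16w + 64vw + 48uw - 9vw - 6v + 24v^2 + 18uv + 27w + 18 - 72v - 54u)(w - 5u - 3v - 6)    [distributive law]
= (-24w^2 + 11w + 55vw + 48uw - 78v + 24v^2 + 18uv + 18 - 54u)(w - 5u - 3v - 6)    [combine like terms]
= -24w^3 + 120uw^2 + 72vw^2 + 144w^2 + 11w^2 - 55uw - 33vw - 66w + 55vw^2 - 275uvw - 165v^2w - 330vw + 48uw^2 - 240u^2w - 144uvw - 288uw - 78vw + 390uv + 234v^2 + 468v + 24v^2w - 120uv^2 - 72v^3 - 144v^2 + 18uvw - 90u^2v - 54uv^2 - 108uv + 18w - 90u - 54v - 108 - 54uw + 270u^2 + 162uv + 324u    [distributive law]
= -24w^3 + 168uw^2 + 127vw^2 + 155w^2 - 397uw - 441vw - 48w - 401uvw - 141v^2w - 240u^2w + 444uv + 90v^2 + 414v - 174uv^2 - 72v^3 - 90u^2v + 234u - 108 + 270u^2    [combine like terms]

-24w^3 + 168uw^2 + 127vw^2 + 155w^2 - 397uw - 441vw - 48w - 401uvw - 141v^2w - 240u^2w + 444uv + 90v^2 + 414v - 174uv^2 - 72v^3 - 90u^2v + 234u - 108 + 270u^2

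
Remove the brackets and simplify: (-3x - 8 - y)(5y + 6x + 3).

-21xy - 18x^2 - 57x - 43y - 24 - 5y^2

(-3x - 8 - y)(5y + 6x + 3)
= -15xy - 18x^2 - 9x - 40y - 48x - 24 - 5y^2 - 6xy - 3y    [distributive law]
= -21xy - 18x^2 - 57x - 43y - 24 - 5y^2    [combine like terms]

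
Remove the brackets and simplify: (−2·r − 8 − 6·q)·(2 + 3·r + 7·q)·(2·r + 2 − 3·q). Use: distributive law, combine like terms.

(−2·r − 8 − 6·q)·(2 + 3·r + 7·q)·(2·r + 2 − 3·q)
= (−4·r − 6·r^2 − 14·q·r − 16 − 24·r − 56·q − 12·q − 18·q·r − 42·q^2)·(2·r + 2 − 3·q)    [distributive law]
= (−28·r − 6·r^2 − 32·q·r − 16 − 68·q − 42·q^2)·(2·r + 2 − 3·q)    [combine like terms]
= −56·r^2 − 56·r + 84·q·r − 12·r^3 − 12·r^2 + 18·q·r^2 − 64·q·r^2 − 64·q·r + 96·q^2·r − 32·r − 32 + 48·q − 136·q·r − 136·q + 204·q^2 − 84·q^2·r − 84·q^2 + 126·q^3    [distributive law]
= −68·r^2 − 88·r − 116·q·r − 12·r^3 − 46·q·r^2 + 12·q^2·r − 32 − 88·q + 120·q^2 + 126·q^3    [combine like terms]

−68·r^2 − 88·r − 116·q·r − 12·r^3 − 46·q·r^2 + 12·q^2·r − 32 − 88·q + 120·q^2 + 126·q^3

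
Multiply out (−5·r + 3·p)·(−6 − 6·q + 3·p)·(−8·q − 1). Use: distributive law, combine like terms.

−270·q·r − 30·r − 240·q^2·r + 120·p·q·r + 15·p·r + 162·p·q + 18·p + 144·p·q^2 − 72·p^2·q − 9·p^2

(−5·r + 3·p)·(−6 − 6·q + 3·p)·(−8·q − 1)
= (30·r + 30·q·r − 15·p·r − 18·p − 18·p·q + 9·p^2)·(−8·q − 1)    [distributive law]
= −240·q·r − 30·r − 240·q^2·r − 30·q·r + 120·p·q·r + 15·p·r + 144·p·q + 18·p + 144·p·q^2 + 18·p·q − 72·p^2·q − 9·p^2    [distributive law]
= −270·q·r − 30·r − 240·q^2·r + 120·p·q·r + 15·p·r + 162·p·q + 18·p + 144·p·q^2 − 72·p^2·q − 9·p^2    [combine like terms]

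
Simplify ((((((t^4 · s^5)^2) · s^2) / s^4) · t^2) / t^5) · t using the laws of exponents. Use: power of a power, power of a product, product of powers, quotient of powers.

s^8t^6

((((((t^4 · s^5)^2) · s^2) / s^4) · t^2) / t^5) · t
= (((((((t^4)^2) · ((s^5)^2)) · s^2) / s^4) · t^2) / t^5) · t    [power of a product]
= (((((t^8 · ((s^5)^2)) · s^2) / s^4) · t^2) / t^5) · t    [power of a power]
= (((((t^8 · s^10) · s^2) / s^4) · t^2) / t^5) · t    [power of a power]
= s^8t^6    [quotient of powers; product of powers]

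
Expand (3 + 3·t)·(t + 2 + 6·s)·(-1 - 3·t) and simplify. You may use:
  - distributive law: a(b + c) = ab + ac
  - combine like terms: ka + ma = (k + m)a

(3 + 3·t)·(t + 2 + 6·s)·(-1 - 3·t)
= (3·t + 6 + 18·s + 3·t² + 6·t + 18·s·t)·(-1 - 3·t)    [distributive law]
= (9·t + 6 + 18·s + 3·t² + 18·s·t)·(-1 - 3·t)    [combine like terms]
= -9·t - 27·t² - 6 - 18·t - 18·s - 54·s·t - 3·t² - 9·t³ - 18·s·t - 54·s·t²    [distributive law]
= -27·t - 30·t² - 6 - 18·s - 72·s·t - 9·t³ - 54·s·t²    [combine like terms]

-27·t - 30·t² - 6 - 18·s - 72·s·t - 9·t³ - 54·s·t²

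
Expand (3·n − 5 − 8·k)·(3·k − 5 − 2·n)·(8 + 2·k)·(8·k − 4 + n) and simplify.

(3·n − 5 − 8·k)·(3·k − 5 − 2·n)·(8 + 2·k)·(8·k − 4 + n)
= (9·k·n − 15·n − 6·n^2 − 15·k + 25 + 10·n − 24·k^2 + 40·k + 16·k·n)·(8 + 2·k)·(8·k − 4 + n)    [distributive law]
= (25·k·n − 5·n − 6·n^2 + 25·k + 25 − 24·k^2)·(8 + 2·k)·(8·k − 4 + n)    [combine like terms]
= (200·k·n + 50·k^2·n − 40·n − 10·k·n − 48·n^2 − 12·k·n^2 + 200·k + 50·k^2 + 200 + 50·k − 192·k^2 − 48·k^3)·(8·k − 4 + n)    [distributive law]
= (190·k·n + 50·k^2·n − 40·n − 48·n^2 − 12·k·n^2 + 250·k − 142·k^2 + 200 − 48·k^3)·(8·k − 4 + n)    [combine like terms]
= 1520·k^2·n − 760·k·n + 190·k·n^2 + 400·k^3·n − 200·k^2·n + 50·k^2·n^2 − 320·k·n + 160·n − 40·n^2 − 384·k·n^2 + 192·n^2 − 48·n^3 − 96·k^2·n^2 + 48·k·n^2 − 12·k·n^3 + 2000·k^2 − 1000·k + 250·k·n − 1136·k^3 + 568·k^2 − 142·k^2·n + 1600·k − 800 + 200·n − 384·k^4 + 192·k^3 − 48·k^3·n    [distributive law]
= 1178·k^2·n − 830·k·n − 146·k·n^2 + 352·k^3·n − 46·k^2·n^2 + 360·n + 152·n^2 − 48·n^3 − 12·k·n^3 + 2568·k^2 + 600·k − 944·k^3 − 800 − 384·k^4    [combine like terms]

1178·k^2·n − 830·k·n − 146·k·n^2 + 352·k^3·n − 46·k^2·n^2 + 360·n + 152·n^2 − 48·n^3 − 12·k·n^3 + 2568·k^2 + 600·k − 944·k^3 − 800 − 384·k^4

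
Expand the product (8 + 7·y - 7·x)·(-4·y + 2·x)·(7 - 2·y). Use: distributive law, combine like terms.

(8 + 7·y - 7·x)·(-4·y + 2·x)·(7 - 2·y)
= (-32·y + 16·x - 28·y² + 14·x·y + 28·x·y - 14·x²)·(7 - 2·y)    [distributive law]
= (-32·y + 16·x - 28·y² + 42·x·y - 14·x²)·(7 - 2·y)    [combine like terms]
= -224·y + 64·y² + 112·x - 32·x·y - 196·y² + 56·y³ + 294·x·y - 84·x·y² - 98·x² + 28·x²·y    [distributive law]
= -224·y - 132·y² + 112·x + 262·x·y + 56·y³ - 84·x·y² - 98·x² + 28·x²·y    [combine like terms]

-224·y - 132·y² + 112·x + 262·x·y + 56·y³ - 84·x·y² - 98·x² + 28·x²·y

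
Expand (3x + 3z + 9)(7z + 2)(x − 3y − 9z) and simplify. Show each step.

21x²z − 63xyz − 168xz² + 6x² − 18xy + 15xz − 63yz² − 189z³ − 207yz − 621z² + 18x − 54y − 162z

(3x + 3z + 9)(7z + 2)(x − 3y − 9z)
= (21xz + 6x + 21z² + 6z + 63z + 18)(x − 3y − 9z)    [distributive law]
= (21xz + 6x + 21z² + 69z + 18)(x − 3y − 9z)    [combine like terms]
= 21x²z − 63xyz − 189xz² + 6x² − 18xy − 54xz + 21xz² − 63yz² − 189z³ + 69xz − 207yz − 621z² + 18x − 54y − 162z    [distributive law]
= 21x²z − 63xyz − 168xz² + 6x² − 18xy + 15xz − 63yz² − 189z³ − 207yz − 621z² + 18x − 54y − 162z    [combine like terms]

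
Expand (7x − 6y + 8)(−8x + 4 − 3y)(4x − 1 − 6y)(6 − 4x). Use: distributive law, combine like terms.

−992x^3 + 896x^4 − 1184x^2 + 2676x^2y − 1776x^3y + 1112x + 558xy − 1620xy^2 + 360x^2y^2 − 864y + 1620y^2 − 648y^3 + 432xy^3 − 192

(7x − 6y + 8)(−8x + 4 − 3y)(4x − 1 − 6y)(6 − 4x)
= (−56x^2 + 28x − 21xy + 48xy − 24y + 18y^2 − 64x + 32 − 24y)(4x − 1 − 6y)(6 − 4x)    [distributive law]
= (−56x^2 − 36x + 27xy − 48y + 18y^2 + 32)(4x − 1 − 6y)(6 − 4x)    [combine like terms]
= (−224x^3 + 56x^2 + 336x^2y − 144x^2 + 36x + 216xy + 108x^2y − 27xy − 162xy^2 − 192xy + 48y + 288y^2 + 72xy^2 − 18y^2 − 108y^3 + 128x − 32 − 192y)(6 − 4x)    [distributive law]
= (−224x^3 − 88x^2 + 444x^2y + 164x − 3xy − 90xy^2 − 144y + 270y^2 − 108y^3 − 32)(6 − 4x)    [combine like terms]
= −1344x^3 + 896x^4 − 528x^2 + 352x^3 + 2664x^2y − 1776x^3y + 984x − 656x^2 − 18xy + 12x^2y − 540xy^2 + 360x^2y^2 − 864y + 576xy + 1620y^2 − 1080xy^2 − 648y^3 + 432xy^3 − 192 + 128x    [distributive law]
= −992x^3 + 896x^4 − 1184x^2 + 2676x^2y − 1776x^3y + 1112x + 558xy − 1620xy^2 + 360x^2y^2 − 864y + 1620y^2 − 648y^3 + 432xy^3 − 192    [combine like terms]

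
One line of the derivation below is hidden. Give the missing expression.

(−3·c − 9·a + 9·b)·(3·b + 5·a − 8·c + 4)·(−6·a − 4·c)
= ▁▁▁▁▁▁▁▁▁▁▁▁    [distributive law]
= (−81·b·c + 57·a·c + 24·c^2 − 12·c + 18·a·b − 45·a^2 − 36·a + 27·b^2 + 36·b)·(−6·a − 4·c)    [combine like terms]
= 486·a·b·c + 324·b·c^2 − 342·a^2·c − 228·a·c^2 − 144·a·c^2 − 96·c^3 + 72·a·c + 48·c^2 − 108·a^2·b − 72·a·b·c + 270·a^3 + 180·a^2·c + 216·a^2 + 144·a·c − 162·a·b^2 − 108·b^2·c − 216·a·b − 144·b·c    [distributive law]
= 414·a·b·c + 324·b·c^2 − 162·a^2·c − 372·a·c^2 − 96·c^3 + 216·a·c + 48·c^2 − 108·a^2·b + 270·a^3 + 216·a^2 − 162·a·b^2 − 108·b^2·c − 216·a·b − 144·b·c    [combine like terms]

Applying distributive law to the line above:

(−9·b·c − 15·a·c + 24·c^2 − 12·c − 27·a·b − 45·a^2 + 72·a·c − 36·a + 27·b^2 + 45·a·b − 72·b·c + 36·b)·(−6·a − 4·c)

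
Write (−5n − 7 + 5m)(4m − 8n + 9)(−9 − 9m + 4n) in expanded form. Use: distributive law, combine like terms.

509mn + 620m^2n − 600mn^2 − 316n^2 + 160n^3 − 351n + 414m − 333m^2 + 567 − 180m^3

(−5n − 7 + 5m)(4m − 8n + 9)(−9 − 9m + 4n)
= (−20mn + 40n^2 − 45n − 28m + 56n − 63 + 20m^2 − 40mn + 45m)(−9 − 9m + 4n)    [distributive law]
= (−60mn + 40n^2 + 11n + 17m − 63 + 20m^2)(−9 − 9m + 4n)    [combine like terms]
= 540mn + 540m^2n − 240mn^2 − 360n^2 − 360mn^2 + 160n^3 − 99n − 99mn + 44n^2 − 153m − 153m^2 + 68mn + 567 + 567m − 252n − 180m^2 − 180m^3 + 80m^2n    [distributive law]
= 509mn + 620m^2n − 600mn^2 − 316n^2 + 160n^3 − 351n + 414m − 333m^2 + 567 − 180m^3    [combine like terms]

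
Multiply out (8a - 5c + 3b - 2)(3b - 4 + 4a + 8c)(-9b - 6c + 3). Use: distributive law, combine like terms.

-324ab^2 - 612abc + 468ab + 372ac - 120a - 288a^2b - 192a^2c + 96a^2 - 264ac^2 - 135b^2c + 306bc^2 + 99bc - 144c^2 - 36c + 240c^3 - 81b^3 + 189b^2 - 126b + 24

(8a - 5c + 3b - 2)(3b - 4 + 4a + 8c)(-9b - 6c + 3)
= (24ab - 32a + 32a^2 + 64ac - 15bc + 20c - 20ac - 40c^2 + 9b^2 - 12b + 12ab + 24bc - 6b + 8 - 8a - 16c)(-9b - 6c + 3)    [distributive law]
= (36ab - 40a + 32a^2 + 44ac + 9bc + 4c - 40c^2 + 9b^2 - 18b + 8)(-9b - 6c + 3)    [combine like terms]
= -324ab^2 - 216abc + 108ab + 360ab + 240ac - 120a - 288a^2b - 192a^2c + 96a^2 - 396abc - 264ac^2 + 132ac - 81b^2c - 54bc^2 + 27bc - 36bc - 24c^2 + 12c + 360bc^2 + 240c^3 - 120c^2 - 81b^3 - 54b^2c + 27b^2 + 162b^2 + 108bc - 54b - 72b - 48c + 24    [distributive law]
= -324ab^2 - 612abc + 468ab + 372ac - 120a - 288a^2b - 192a^2c + 96a^2 - 264ac^2 - 135b^2c + 306bc^2 + 99bc - 144c^2 - 36c + 240c^3 - 81b^3 + 189b^2 - 126b + 24    [combine like terms]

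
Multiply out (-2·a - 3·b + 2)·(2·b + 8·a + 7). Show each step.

-28·a·b - 16·a^2 + 2·a - 6·b^2 - 17·b + 14

(-2·a - 3·b + 2)·(2·b + 8·a + 7)
= -4·a·b - 16·a^2 - 14·a - 6·b^2 - 24·a·b - 21·b + 4·b + 16·a + 14    [distributive law]
= -28·a·b - 16·a^2 + 2·a - 6·b^2 - 17·b + 14    [combine like terms]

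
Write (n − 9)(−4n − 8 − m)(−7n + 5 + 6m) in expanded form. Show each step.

(n − 9)(−4n − 8 − m)(−7n + 5 + 6m)
= (−4n² − 8n − mn + 36n + 72 + 9m)(−7n + 5 + 6m)    [distributive law]
= (−4n² + 28n − mn + 72 + 9m)(−7n + 5 + 6m)    [combine like terms]
= 28n³ − 20n² − 24mn² − 196n² + 140n + 168mn + 7mn² − 5mn − 6m²n − 504n + 360 + 432m − 63mn + 45m + 54m²    [distributive law]
= 28n³ − 216n² − 17mn² − 364n + 100mn − 6m²n + 360 + 477m + 54m²    [combine like terms]

28n³ − 216n² − 17mn² − 364n + 100mn − 6m²n + 360 + 477m + 54m²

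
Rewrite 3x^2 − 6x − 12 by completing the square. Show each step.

3x^2 − 6x − 12
= 3(x^2 − 2x) − 12    [factor out 3 from the x-terms]
= 3(x^2 − 2x + 1 − 1) − 12    [add and subtract 1 inside the bracket]
= 3(x − 1)^2 − 3 − 12    [perfect-square identity]
= 3(x − 1)^2 − 15    [combine constants]

3(x − 1)^2 − 15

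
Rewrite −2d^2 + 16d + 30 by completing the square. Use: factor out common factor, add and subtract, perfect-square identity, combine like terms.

−2d^2 + 16d + 30
= −2(d^2 − 8d) + 30    [factor out -2 from the d-terms]
= −2(d^2 − 8d + 16 − 16) + 30    [add and subtract 16 inside the bracket]
= −2(d − 4)^2 + 32 + 30    [perfect-square identity]
= −2(d − 4)^2 + 62    [combine constants]

−2(d − 4)^2 + 62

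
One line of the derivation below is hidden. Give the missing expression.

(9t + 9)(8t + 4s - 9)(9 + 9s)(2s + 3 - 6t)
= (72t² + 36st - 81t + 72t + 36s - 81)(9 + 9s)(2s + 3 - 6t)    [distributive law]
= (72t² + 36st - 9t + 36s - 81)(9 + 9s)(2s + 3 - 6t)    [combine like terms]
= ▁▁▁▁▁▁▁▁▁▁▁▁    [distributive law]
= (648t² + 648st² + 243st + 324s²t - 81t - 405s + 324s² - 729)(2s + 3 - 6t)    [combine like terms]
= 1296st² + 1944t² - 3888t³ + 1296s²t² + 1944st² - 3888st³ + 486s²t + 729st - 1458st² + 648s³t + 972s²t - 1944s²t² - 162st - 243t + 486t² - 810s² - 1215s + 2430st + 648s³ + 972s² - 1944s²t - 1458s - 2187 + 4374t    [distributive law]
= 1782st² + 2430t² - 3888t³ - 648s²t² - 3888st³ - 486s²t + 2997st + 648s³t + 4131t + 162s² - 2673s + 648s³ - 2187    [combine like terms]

Applying distributive law to the line above:

(648t² + 648st² + 324st + 324s²t - 81t - 81st + 324s + 324s² - 729 - 729s)(2s + 3 - 6t)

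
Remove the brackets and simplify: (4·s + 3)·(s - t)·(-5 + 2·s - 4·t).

-14·s^2 + 8·s^3 - 24·s^2·t + 2·s·t + 16·s·t^2 - 15·s + 15·t + 12·t^2

(4·s + 3)·(s - t)·(-5 + 2·s - 4·t)
= (4·s^2 - 4·s·t + 3·s - 3·t)·(-5 + 2·s - 4·t)    [distributive law]
= -20·s^2 + 8·s^3 - 16·s^2·t + 20·s·t - 8·s^2·t + 16·s·t^2 - 15·s + 6·s^2 - 12·s·t + 15·t - 6·s·t + 12·t^2    [distributive law]
= -14·s^2 + 8·s^3 - 24·s^2·t + 2·s·t + 16·s·t^2 - 15·s + 15·t + 12·t^2    [combine like terms]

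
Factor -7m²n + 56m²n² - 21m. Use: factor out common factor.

-7m²n + 56m²n² - 21m
= 7(-m²n + 8m²n² - 3m)    [factor out 7]
= 7m(-mn + 8mn² - 3)    [factor out m]

7m(-mn + 8mn² - 3)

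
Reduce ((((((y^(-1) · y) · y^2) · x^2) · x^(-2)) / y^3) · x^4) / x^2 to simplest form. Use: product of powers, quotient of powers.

((((((y^(-1) · y) · y^2) · x^2) · x^(-2)) / y^3) · x^4) / x^2
= (((((y^0 · y^2) · x^2) · x^(-2)) / y^3) · x^4) / x^2    [product of powers]
= ((((y^2 · x^2) · x^(-2)) / y^3) · x^4) / x^2    [product of powers]
= x^2y^(-1)    [quotient of powers; product of powers]

x^2y^(-1)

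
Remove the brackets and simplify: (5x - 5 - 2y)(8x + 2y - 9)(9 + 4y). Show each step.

(5x - 5 - 2y)(8x + 2y - 9)(9 + 4y)
= (40x^2 + 10xy - 45x - 40x - 10y + 45 - 16xy - 4y^2 + 18y)(9 + 4y)    [distributive law]
= (40x^2 - 6xy - 85x + 8y + 45 - 4y^2)(9 + 4y)    [combine like terms]
= 360x^2 + 160x^2y - 54xy - 24xy^2 - 765x - 340xy + 72y + 32y^2 + 405 + 180y - 36y^2 - 16y^3    [distributive law]
= 360x^2 + 160x^2y - 394xy - 24xy^2 - 765x + 252y - 4y^2 + 405 - 16y^3    [combine like terms]

360x^2 + 160x^2y - 394xy - 24xy^2 - 765x + 252y - 4y^2 + 405 - 16y^3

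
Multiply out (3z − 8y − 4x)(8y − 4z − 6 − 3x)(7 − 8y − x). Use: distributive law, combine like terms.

536yz − 448y^2z − 112xyz − 84z^2 + 96yz^2 + 12xz^2 − 126z + 67xz − 7x^2z − 832y^2 + 512y^3 + 128xy^2 + 336y − 296xy − 88x^2y + 168x + 60x^2 − 12x^3

(3z − 8y − 4x)(8y − 4z − 6 − 3x)(7 − 8y − x)
= (24yz − 12z^2 − 18z − 9xz − 64y^2 + 32yz + 48y + 24xy − 32xy + 16xz + 24x + 12x^2)(7 − 8y − x)    [distributive law]
= (56yz − 12z^2 − 18z + 7xz − 64y^2 + 48y − 8xy + 24x + 12x^2)(7 − 8y − x)    [combine like terms]
= 392yz − 448y^2z − 56xyz − 84z^2 + 96yz^2 + 12xz^2 − 126z + 144yz + 18xz + 49xz − 56xyz − 7x^2z − 448y^2 + 512y^3 + 64xy^2 + 336y − 384y^2 − 48xy − 56xy + 64xy^2 + 8x^2y + 168x − 192xy − 24x^2 + 84x^2 − 96x^2y − 12x^3    [distributive law]
= 536yz − 448y^2z − 112xyz − 84z^2 + 96yz^2 + 12xz^2 − 126z + 67xz − 7x^2z − 832y^2 + 512y^3 + 128xy^2 + 336y − 296xy − 88x^2y + 168x + 60x^2 − 12x^3    [combine like terms]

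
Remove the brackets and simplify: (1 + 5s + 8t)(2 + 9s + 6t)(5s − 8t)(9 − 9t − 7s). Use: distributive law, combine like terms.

(1 + 5s + 8t)(2 + 9s + 6t)(5s − 8t)(9 − 9t − 7s)
= (2 + 9s + 6t + 10s + 45s^2 + 30st + 16t + 72st + 48t^2)(5s − 8t)(9 − 9t − 7s)    [distributive law]
= (2 + 19s + 22t + 45s^2 + 102st + 48t^2)(5s − 8t)(9 − 9t − 7s)    [combine like terms]
= (10s − 16t + 95s^2 − 152st + 110st − 176t^2 + 225s^3 − 360s^2t + 510s^2t − 816st^2 + 240st^2 − 384t^3)(9 − 9t − 7s)    [distributive law]
= (10s − 16t + 95s^2 − 42st − 176t^2 + 225s^3 + 150s^2t − 576st^2 − 384t^3)(9 − 9t − 7s)    [combine like terms]
= 90s − 90st − 70s^2 − 144t + 144t^2 + 112st + 855s^2 − 855s^2t − 665s^3 − 378st + 378st^2 + 294s^2t − 1584t^2 + 1584t^3 + 1232st^2 + 2025s^3 − 2025s^3t − 1575s^4 + 1350s^2t − 1350s^2t^2 − 1050s^3t − 5184st^2 + 5184st^3 + 4032s^2t^2 − 3456t^3 + 3456t^4 + 2688st^3    [distributive law]
= 90s − 356st + 785s^2 − 144t − 1440t^2 + 789s^2t + 1360s^3 − 3574st^2 − 1872t^3 − 3075s^3t − 1575s^4 + 2682s^2t^2 + 7872st^3 + 3456t^4    [combine like terms]

90s − 356st + 785s^2 − 144t − 1440t^2 + 789s^2t + 1360s^3 − 3574st^2 − 1872t^3 − 3075s^3t − 1575s^4 + 2682s^2t^2 + 7872st^3 + 3456t^4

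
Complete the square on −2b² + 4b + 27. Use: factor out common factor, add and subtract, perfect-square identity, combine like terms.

−2b² + 4b + 27
= −2(b² − 2b) + 27    [factor out -2 from the b-terms]
= −2(b² − 2b + 1 − 1) + 27    [add and subtract 1 inside the bracket]
= −2(b − 1)² + 2 + 27    [perfect-square identity]
= −2(b − 1)² + 29    [combine constants]

−2(b − 1)² + 29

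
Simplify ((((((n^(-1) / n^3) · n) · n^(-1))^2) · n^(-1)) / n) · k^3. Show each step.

((((((n^(-1) / n^3) · n) · n^(-1))^2) · n^(-1)) / n) · k^3
= ((((((n^(-1) / n^3) · n)^2) · ((n^(-1))^2)) · n^(-1)) / n) · k^3    [power of a product]
= ((((((n^(-1) / n^3)^2) · (n^2)) · ((n^(-1))^2)) · n^(-1)) / n) · k^3    [power of a product]
= (((((((n^(-1))^2) / ((n^3)^2)) · (n^2)) · ((n^(-1))^2)) · n^(-1)) / n) · k^3    [power of a quotient]
= (((((n^(-2) / ((n^3)^2)) · (n^2)) · ((n^(-1))^2)) · n^(-1)) / n) · k^3    [power of a power]
= (((((n^(-2) / n^6) · (n^2)) · ((n^(-1))^2)) · n^(-1)) / n) · k^3    [power of a power]
= ((((n^(-8) · (n^2)) · ((n^(-1))^2)) · n^(-1)) / n) · k^3    [quotient of powers]
= (((n^(-6) · ((n^(-1))^2)) · n^(-1)) / n) · k^3    [product of powers]
= (((n^(-6) · n^(-2)) · n^(-1)) / n) · k^3    [power of a power]
= ((n^(-8) · n^(-1)) / n) · k^3    [product of powers]
= (n^(-9) / n) · k^3    [product of powers]
= n^(-10) · k^3    [quotient of powers]
= k^3n^(-10)    [rearrange]

k^3n^(-10)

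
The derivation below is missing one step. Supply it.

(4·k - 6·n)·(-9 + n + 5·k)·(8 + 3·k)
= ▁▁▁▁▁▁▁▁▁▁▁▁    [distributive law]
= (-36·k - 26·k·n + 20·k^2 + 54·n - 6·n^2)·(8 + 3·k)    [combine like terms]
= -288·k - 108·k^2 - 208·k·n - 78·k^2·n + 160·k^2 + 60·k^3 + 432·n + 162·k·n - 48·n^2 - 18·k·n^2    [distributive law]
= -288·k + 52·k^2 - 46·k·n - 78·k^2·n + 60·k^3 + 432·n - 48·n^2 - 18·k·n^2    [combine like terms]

Applying distributive law to the line above:

(-36·k + 4·k·n + 20·k^2 + 54·n - 6·n^2 - 30·k·n)·(8 + 3·k)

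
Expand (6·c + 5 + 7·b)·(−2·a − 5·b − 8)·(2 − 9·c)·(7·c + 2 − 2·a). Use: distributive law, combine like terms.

−186·a·c^2 − 536·a·c − 132·a^2·c + 756·a·c^3 − 216·a^2·c^2 + 5223·b·c^2 + 204·b·c − 1282·a·b·c + 1890·b·c^3 + 342·a·b·c^2 + 2712·c^2 − 32·c + 3024·c^3 + 120·a + 40·a^2 − 324·b + 268·a·b − 160 + 56·a^2·b − 252·a^2·b·c + 140·b^2·c − 140·b^2 + 140·a·b^2 + 2205·b^2·c^2 − 630·a·b^2·c

(6·c + 5 + 7·b)·(−2·a − 5·b − 8)·(2 − 9·c)·(7·c + 2 − 2·a)
= (−12·a·c − 30·b·c − 48·c − 10·a − 25·b − 40 − 14·a·b − 35·b^2 − 56·b)·(2 − 9·c)·(7·c + 2 − 2·a)    [distributive law]
= (−12·a·c − 30·b·c − 48·c − 10·a − 81·b − 40 − 14·a·b − 35·b^2)·(2 − 9·c)·(7·c + 2 − 2·a)    [combine like terms]
= (−24·a·c + 108·a·c^2 − 60·b·c + 270·b·c^2 − 96·c + 432·c^2 − 20·a + 90·a·c − 162·b + 729·b·c − 80 + 360·c − 28·a·b + 126·a·b·c − 70·b^2 + 315·b^2·c)·(7·c + 2 − 2·a)    [distributive law]
= (66·a·c + 108·a·c^2 + 669·b·c + 270·b·c^2 + 264·c + 432·c^2 − 20·a − 162·b − 80 − 28·a·b + 126·a·b·c − 70·b^2 + 315·b^2·c)·(7·c + 2 − 2·a)    [combine like terms]
= 462·a·c^2 + 132·a·c − 132·a^2·c + 756·a·c^3 + 216·a·c^2 − 216·a^2·c^2 + 4683·b·c^2 + 1338·b·c − 1338·a·b·c + 1890·b·c^3 + 540·b·c^2 − 540·a·b·c^2 + 1848·c^2 + 528·c − 528·a·c + 3024·c^3 + 864·c^2 − 864·a·c^2 − 140·a·c − 40·a + 40·a^2 − 1134·b·c − 324·b + 324·a·b − 560·c − 160 + 160·a − 196·a·b·c − 56·a·b + 56·a^2·b + 882·a·b·c^2 + 252·a·b·c − 252·a^2·b·c − 490·b^2·c − 140·b^2 + 140·a·b^2 + 2205·b^2·c^2 + 630·b^2·c − 630·a·b^2·c    [distributive law]
= −186·a·c^2 − 536·a·c − 132·a^2·c + 756·a·c^3 − 216·a^2·c^2 + 5223·b·c^2 + 204·b·c − 1282·a·b·c + 1890·b·c^3 + 342·a·b·c^2 + 2712·c^2 − 32·c + 3024·c^3 + 120·a + 40·a^2 − 324·b + 268·a·b − 160 + 56·a^2·b − 252·a^2·b·c + 140·b^2·c − 140·b^2 + 140·a·b^2 + 2205·b^2·c^2 − 630·a·b^2·c    [combine like terms]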